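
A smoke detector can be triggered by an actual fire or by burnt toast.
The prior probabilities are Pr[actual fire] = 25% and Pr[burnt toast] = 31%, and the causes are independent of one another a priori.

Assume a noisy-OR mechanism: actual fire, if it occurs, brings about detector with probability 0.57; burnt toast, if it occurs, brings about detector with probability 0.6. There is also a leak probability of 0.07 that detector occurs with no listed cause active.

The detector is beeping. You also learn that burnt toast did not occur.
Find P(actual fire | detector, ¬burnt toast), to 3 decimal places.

P(actual fire | detector, ¬burnt toast) ≈ 0.741

Under noisy-OR, P(detector | causes) = 1 − (1−0.07)·∏(1−qᵢ) over the active causes.
By total probability over both values of actual fire:
  P(detector | ¬burnt toast) = 0.07*0.75 + 0.6001*0.25
        = 0.052500 + 0.150025 = 0.202525
Keeping only the actual fire-present terms gives 0.150025, so
  P(actual fire | detector, ¬burnt toast) = 0.150025 / 0.202525 ≈ 0.741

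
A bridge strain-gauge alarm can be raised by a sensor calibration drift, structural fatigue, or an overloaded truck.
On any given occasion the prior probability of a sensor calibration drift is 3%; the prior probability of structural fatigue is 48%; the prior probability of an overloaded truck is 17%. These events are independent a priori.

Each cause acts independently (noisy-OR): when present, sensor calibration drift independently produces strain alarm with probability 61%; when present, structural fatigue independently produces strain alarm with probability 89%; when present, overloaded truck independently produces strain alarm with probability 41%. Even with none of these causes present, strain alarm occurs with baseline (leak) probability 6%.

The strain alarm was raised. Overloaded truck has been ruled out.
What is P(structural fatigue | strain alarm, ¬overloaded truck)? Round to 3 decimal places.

P(structural fatigue | strain alarm, ¬overloaded truck) ≈ 0.915

Under noisy-OR, P(strain alarm | causes) = 1 − (1−0.06)·∏(1−qᵢ) over the active causes.
By total probability over the 4 (sensor calibration drift, structural fatigue) configurations:
  P(strain alarm | ¬overloaded truck) = 0.06·0.97·0.52 + 0.8966·0.97·0.48 + 0.6334·0.03·0.52 + 0.959674·0.03·0.48
        = 0.030264 + 0.417457 + 0.009881 + 0.013819 = 0.471421
Configurations with structural fatigue contribute 0.431276, so
  P(structural fatigue | strain alarm, ¬overloaded truck) = 0.431276 / 0.471421 ≈ 0.915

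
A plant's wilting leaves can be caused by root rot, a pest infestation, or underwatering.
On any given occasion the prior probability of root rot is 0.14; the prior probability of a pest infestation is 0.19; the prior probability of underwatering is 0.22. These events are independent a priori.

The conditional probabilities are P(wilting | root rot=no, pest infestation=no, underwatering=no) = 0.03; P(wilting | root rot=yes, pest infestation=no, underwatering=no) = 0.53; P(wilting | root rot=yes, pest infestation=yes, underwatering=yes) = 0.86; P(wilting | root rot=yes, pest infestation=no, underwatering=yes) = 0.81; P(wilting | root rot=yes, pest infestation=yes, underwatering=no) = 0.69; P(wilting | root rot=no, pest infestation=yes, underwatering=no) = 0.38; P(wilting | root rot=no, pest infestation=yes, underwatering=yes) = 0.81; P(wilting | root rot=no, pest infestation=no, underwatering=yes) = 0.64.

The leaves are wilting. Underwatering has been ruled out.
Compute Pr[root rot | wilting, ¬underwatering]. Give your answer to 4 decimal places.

Pr[root rot | wilting, ¬underwatering] ≈ 0.4860

Numerator (weight on configurations with root rot): 0.060102 + 0.018354 = 0.078456
Denominator P(wilting | ¬underwatering): 0.03*0.86*0.81 + 0.38*0.86*0.19 + 0.53*0.14*0.81 + 0.69*0.14*0.19 = 0.161446
Posterior = 0.078456 / 0.161446 ≈ 0.4860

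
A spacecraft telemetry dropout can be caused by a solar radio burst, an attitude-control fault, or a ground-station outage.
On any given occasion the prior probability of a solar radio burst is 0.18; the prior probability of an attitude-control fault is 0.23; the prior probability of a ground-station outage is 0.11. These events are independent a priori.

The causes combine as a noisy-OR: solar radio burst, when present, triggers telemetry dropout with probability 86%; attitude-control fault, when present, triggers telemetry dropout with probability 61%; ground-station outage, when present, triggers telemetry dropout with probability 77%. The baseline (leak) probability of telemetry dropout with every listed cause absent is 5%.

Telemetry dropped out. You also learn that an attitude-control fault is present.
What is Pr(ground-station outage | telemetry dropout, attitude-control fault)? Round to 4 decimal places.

Pr(ground-station outage | telemetry dropout, attitude-control fault) ≈ 0.1431

Under noisy-OR, P(telemetry dropout | causes) = 1 − (1−0.05)·∏(1−qᵢ) over the active causes.
Weight on ground-station outage=true, given the evidence: 0.082514 + 0.019564 = 0.102078
Denominator P(telemetry dropout | attitude-control fault): 0.6295*0.82*0.89 + 0.914785*0.82*0.11 + 0.94813*0.18*0.89 + 0.98807*0.18*0.11 = 0.713377
Posterior = 0.102078 / 0.713377 ≈ 0.1431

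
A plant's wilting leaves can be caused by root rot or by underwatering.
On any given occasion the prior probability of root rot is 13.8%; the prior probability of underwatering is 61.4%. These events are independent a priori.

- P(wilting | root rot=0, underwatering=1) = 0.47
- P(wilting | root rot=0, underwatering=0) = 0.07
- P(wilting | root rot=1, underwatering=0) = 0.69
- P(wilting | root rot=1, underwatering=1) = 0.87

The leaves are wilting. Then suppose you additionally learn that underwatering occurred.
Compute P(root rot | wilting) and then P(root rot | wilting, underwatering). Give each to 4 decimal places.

P(root rot | wilting) ≈ 0.2888; P(root rot | wilting, underwatering) ≈ 0.2286

Weight on root rot=true, given the evidence: 0.036755 + 0.073717 = 0.110472
Denominator P(wilting): 0.07*0.862*0.386 + 0.47*0.862*0.614 + 0.69*0.138*0.386 + 0.87*0.138*0.614 = 0.382519
Posterior = 0.110472 / 0.382519 ≈ 0.2888

Now also conditioning on underwatering=true:
By total probability over both values of root rot:
  P(wilting | underwatering) = 0.47×0.862 + 0.87×0.138
        = 0.405140 + 0.120060 = 0.525200
Keeping only the root rot-present terms gives 0.120060, so
  P(root rot | wilting, underwatering) = 0.120060 / 0.525200 ≈ 0.2286
This is intercausal reasoning (explaining away): once underwatering accounts for the wilting, root rot becomes less likely.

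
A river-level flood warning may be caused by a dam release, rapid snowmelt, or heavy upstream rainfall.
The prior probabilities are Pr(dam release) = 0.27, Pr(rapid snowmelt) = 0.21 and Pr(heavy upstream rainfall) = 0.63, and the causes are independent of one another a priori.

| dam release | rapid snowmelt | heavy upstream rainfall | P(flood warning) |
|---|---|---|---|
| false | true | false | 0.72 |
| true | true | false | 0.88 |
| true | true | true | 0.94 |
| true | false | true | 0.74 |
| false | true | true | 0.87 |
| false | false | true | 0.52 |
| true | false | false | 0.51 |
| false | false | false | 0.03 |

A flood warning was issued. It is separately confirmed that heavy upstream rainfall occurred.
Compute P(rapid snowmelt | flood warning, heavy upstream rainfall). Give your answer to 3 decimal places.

P(flood warning | heavy upstream rainfall) = 0.52×0.73×0.79 + 0.87×0.73×0.21 + 0.74×0.27×0.79 + 0.94×0.27×0.21 = 0.299884 + 0.133371 + 0.157842 + 0.053298 = 0.644395
The rapid snowmelt-present share is 0.133371 + 0.053298 = 0.186669.
Hence the posterior is 0.186669/0.644395 ≈ 0.290.

P(rapid snowmelt | flood warning, heavy upstream rainfall) ≈ 0.290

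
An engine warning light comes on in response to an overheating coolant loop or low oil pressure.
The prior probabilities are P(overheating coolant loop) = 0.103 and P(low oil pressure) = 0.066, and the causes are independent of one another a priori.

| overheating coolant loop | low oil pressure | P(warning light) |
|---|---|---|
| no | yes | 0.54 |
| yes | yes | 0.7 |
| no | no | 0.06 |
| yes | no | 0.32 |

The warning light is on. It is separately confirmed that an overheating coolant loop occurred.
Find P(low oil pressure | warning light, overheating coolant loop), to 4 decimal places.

P(low oil pressure | warning light, overheating coolant loop) ≈ 0.1339

Numerator (weight on configurations with low oil pressure): 0.7×0.066 = 0.046200
Denominator P(warning light | overheating coolant loop): 0.32×0.934 + 0.7×0.066 = 0.345080
Posterior = 0.046200 / 0.345080 ≈ 0.1339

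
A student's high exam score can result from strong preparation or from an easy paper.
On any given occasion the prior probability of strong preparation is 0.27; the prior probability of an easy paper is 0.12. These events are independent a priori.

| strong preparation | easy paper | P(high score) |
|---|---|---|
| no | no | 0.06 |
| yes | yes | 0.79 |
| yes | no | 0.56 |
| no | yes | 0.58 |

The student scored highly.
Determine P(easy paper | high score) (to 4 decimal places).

By total probability over the 4 (strong preparation, easy paper) configurations:
  P(high score) = 0.06·0.73·0.88 + 0.58·0.73·0.12 + 0.56·0.27·0.88 + 0.79·0.27·0.12
        = 0.038544 + 0.050808 + 0.133056 + 0.025596 = 0.248004
Configurations with easy paper contribute 0.076404, so
  P(easy paper | high score) = 0.076404 / 0.248004 ≈ 0.3081

P(easy paper | high score) ≈ 0.3081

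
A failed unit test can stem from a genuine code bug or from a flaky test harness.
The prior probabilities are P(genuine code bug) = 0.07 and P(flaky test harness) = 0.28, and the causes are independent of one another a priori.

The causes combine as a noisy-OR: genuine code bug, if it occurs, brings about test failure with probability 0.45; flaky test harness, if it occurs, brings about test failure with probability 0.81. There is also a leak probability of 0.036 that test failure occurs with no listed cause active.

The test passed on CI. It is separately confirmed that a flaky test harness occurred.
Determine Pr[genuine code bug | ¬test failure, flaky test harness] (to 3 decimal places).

Under noisy-OR, P(test failure | causes) = 1 − (1−0.036)·∏(1−qᵢ) over the active causes.
Weight on genuine code bug=true, given the evidence: 0.100738×0.07 = 0.007052
Normalizer over all consistent configurations: 0.18316×0.93 + 0.100738×0.07 = 0.177391
Posterior = 0.007052 / 0.177391 ≈ 0.040

Pr[genuine code bug | ¬test failure, flaky test harness] ≈ 0.040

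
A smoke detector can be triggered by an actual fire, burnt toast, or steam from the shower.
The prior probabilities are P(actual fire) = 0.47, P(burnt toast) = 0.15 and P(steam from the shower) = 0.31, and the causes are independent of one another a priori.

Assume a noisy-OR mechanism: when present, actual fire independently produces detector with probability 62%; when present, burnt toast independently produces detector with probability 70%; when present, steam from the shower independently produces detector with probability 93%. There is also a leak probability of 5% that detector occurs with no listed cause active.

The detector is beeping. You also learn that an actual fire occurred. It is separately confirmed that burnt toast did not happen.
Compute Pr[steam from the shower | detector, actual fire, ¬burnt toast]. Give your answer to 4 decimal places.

Pr[steam from the shower | detector, actual fire, ¬burnt toast] ≈ 0.4066

Under noisy-OR, P(detector | causes) = 1 − (1−0.05)·∏(1−qᵢ) over the active causes.
For the numerator, keep only steam from the shower=true terms: 0.97473·0.31 = 0.302166
Normalizer over all consistent configurations: 0.639·0.69 + 0.97473·0.31 = 0.743076
Posterior = 0.302166 / 0.743076 ≈ 0.4066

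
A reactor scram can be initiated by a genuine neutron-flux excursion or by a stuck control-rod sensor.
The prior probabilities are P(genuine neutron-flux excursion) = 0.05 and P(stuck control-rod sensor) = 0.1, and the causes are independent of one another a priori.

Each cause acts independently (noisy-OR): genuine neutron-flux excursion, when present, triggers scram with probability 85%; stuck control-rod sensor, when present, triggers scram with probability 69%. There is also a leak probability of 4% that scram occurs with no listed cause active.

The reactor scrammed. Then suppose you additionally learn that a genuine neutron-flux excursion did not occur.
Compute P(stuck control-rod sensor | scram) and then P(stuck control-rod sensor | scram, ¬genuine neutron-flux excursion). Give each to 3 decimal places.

P(stuck control-rod sensor | scram) ≈ 0.496; P(stuck control-rod sensor | scram, ¬genuine neutron-flux excursion) ≈ 0.661

Under noisy-OR, P(scram | causes) = 1 − (1−0.04)·∏(1−qᵢ) over the active causes.
P(scram) = 0.04*0.95*0.9 + 0.7024*0.95*0.1 + 0.856*0.05*0.9 + 0.95536*0.05*0.1 = 0.034200 + 0.066728 + 0.038520 + 0.004777 = 0.144225
Restricting to configurations with stuck control-rod sensor present: 0.066728 + 0.004777 = 0.071505.
P(stuck control-rod sensor | scram) = 0.071505 / 0.144225 ≈ 0.496

With the extra evidence:
P(scram | ¬genuine neutron-flux excursion) = 0.04*0.9 + 0.7024*0.1 = 0.036000 + 0.070240 = 0.106240
Restricting to configurations with stuck control-rod sensor present: 0.7024*0.1 = 0.070240.
Hence the posterior is 0.070240/0.106240 ≈ 0.661.
Ruling out genuine neutron-flux excursion raises the posterior on stuck control-rod sensor — the flip side of explaining away.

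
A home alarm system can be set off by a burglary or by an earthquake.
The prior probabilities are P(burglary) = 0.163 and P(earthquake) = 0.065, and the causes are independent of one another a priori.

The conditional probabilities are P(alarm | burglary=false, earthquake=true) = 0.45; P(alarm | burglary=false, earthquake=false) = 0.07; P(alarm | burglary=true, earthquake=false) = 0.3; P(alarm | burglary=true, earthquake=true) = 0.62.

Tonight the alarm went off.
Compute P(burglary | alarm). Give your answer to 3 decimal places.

P(alarm) = 0.07*0.837*0.935 + 0.45*0.837*0.065 + 0.3*0.163*0.935 + 0.62*0.163*0.065 = 0.054782 + 0.024482 + 0.045721 + 0.006569 = 0.131554
Of this, 0.052290 comes from 0.045721 + 0.006569 (the burglary=true cases).
Hence the posterior is 0.052290/0.131554 ≈ 0.397.

P(burglary | alarm) ≈ 0.397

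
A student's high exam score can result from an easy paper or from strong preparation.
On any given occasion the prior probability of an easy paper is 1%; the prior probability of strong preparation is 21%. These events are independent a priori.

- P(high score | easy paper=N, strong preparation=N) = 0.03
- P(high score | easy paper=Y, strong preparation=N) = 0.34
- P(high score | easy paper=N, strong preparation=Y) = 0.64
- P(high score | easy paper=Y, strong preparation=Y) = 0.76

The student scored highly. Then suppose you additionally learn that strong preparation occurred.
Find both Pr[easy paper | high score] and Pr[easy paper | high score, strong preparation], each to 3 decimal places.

Pr[easy paper | high score] ≈ 0.027; Pr[easy paper | high score, strong preparation] ≈ 0.012

By total probability over the 4 (easy paper, strong preparation) configurations:
  P(high score) = 0.03*0.99*0.79 + 0.64*0.99*0.21 + 0.34*0.01*0.79 + 0.76*0.01*0.21
        = 0.023463 + 0.133056 + 0.002686 + 0.001596 = 0.160801
Configurations with easy paper contribute 0.004282, so
  P(easy paper | high score) = 0.004282 / 0.160801 ≈ 0.027

Now also conditioning on strong preparation=true:
P(high score | strong preparation) = 0.64*0.99 + 0.76*0.01 = 0.633600 + 0.007600 = 0.641200
Of this, 0.007600 comes from 0.76*0.01 (the easy paper=true cases).
So P(easy paper | high score, strong preparation) = 0.007600/0.641200 ≈ 0.012.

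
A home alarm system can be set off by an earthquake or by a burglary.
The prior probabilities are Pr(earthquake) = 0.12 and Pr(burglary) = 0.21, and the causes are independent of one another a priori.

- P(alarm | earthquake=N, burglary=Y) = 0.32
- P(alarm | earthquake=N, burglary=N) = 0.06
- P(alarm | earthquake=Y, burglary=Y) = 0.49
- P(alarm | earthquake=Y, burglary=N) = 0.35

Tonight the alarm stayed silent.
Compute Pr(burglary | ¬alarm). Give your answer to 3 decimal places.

Pr(burglary | ¬alarm) ≈ 0.162

Numerator (weight on configurations with burglary): 0.125664 + 0.012852 = 0.138516
Normalizer over all consistent configurations: 0.94*0.88*0.79 + 0.68*0.88*0.21 + 0.65*0.12*0.79 + 0.51*0.12*0.21 = 0.853624
Posterior = 0.138516 / 0.853624 ≈ 0.162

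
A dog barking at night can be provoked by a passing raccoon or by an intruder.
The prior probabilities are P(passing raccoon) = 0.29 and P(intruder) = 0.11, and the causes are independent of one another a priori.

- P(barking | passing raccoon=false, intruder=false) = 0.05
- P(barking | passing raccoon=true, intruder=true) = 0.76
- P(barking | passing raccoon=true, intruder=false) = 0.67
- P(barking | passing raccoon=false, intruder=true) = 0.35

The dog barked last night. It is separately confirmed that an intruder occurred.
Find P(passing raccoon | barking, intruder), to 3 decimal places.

P(barking | intruder) = 0.35×0.71 + 0.76×0.29 = 0.248500 + 0.220400 = 0.468900
Of this, 0.220400 comes from 0.76×0.29 (the passing raccoon=true cases).
P(passing raccoon | barking, intruder) = 0.220400 / 0.468900 ≈ 0.470

P(passing raccoon | barking, intruder) ≈ 0.470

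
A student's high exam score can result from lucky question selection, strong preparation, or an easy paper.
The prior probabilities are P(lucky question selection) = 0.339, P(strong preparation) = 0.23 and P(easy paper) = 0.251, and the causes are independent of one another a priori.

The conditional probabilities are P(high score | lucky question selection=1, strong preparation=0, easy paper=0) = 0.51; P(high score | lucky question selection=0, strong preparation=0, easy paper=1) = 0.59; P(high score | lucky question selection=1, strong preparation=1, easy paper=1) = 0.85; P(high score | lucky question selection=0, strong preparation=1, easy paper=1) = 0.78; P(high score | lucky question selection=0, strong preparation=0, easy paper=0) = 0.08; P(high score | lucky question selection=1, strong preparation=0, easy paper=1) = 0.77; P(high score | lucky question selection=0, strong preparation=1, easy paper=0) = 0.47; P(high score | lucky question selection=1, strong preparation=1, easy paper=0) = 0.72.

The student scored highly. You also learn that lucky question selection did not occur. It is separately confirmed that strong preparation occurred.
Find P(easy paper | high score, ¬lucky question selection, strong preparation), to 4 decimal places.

P(easy paper | high score, ¬lucky question selection, strong preparation) ≈ 0.3574

P(high score | ¬lucky question selection, strong preparation) = 0.47×0.749 + 0.78×0.251 = 0.352030 + 0.195780 = 0.547810
The easy paper-present share is 0.78×0.251 = 0.195780.
P(easy paper | high score, ¬lucky question selection, strong preparation) = 0.195780 / 0.547810 ≈ 0.3574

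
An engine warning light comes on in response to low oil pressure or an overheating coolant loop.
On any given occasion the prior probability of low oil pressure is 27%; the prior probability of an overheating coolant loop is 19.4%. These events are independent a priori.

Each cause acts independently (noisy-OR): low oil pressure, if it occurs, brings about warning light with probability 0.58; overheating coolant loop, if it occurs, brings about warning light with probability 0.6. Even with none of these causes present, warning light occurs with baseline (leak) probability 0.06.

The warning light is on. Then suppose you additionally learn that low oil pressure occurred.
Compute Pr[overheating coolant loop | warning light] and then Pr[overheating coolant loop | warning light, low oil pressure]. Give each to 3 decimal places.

Pr[overheating coolant loop | warning light] ≈ 0.442; Pr[overheating coolant loop | warning light, low oil pressure] ≈ 0.251

Under noisy-OR, P(warning light | causes) = 1 − (1−0.06)·∏(1−qᵢ) over the active causes.
Numerator (weight on configurations with overheating coolant loop): 0.088371 + 0.044108 = 0.132479
Denominator P(warning light): 0.06*0.73*0.806 + 0.624*0.73*0.194 + 0.6052*0.27*0.806 + 0.84208*0.27*0.194 = 0.299486
Posterior = 0.132479 / 0.299486 ≈ 0.442

Now also conditioning on low oil pressure=true:
P(warning light | low oil pressure) = 0.6052×0.806 + 0.84208×0.194 = 0.487791 + 0.163364 = 0.651155
Of this, 0.163364 comes from 0.84208×0.194 (the overheating coolant loop=true cases).
So P(overheating coolant loop | warning light, low oil pressure) = 0.163364/0.651155 ≈ 0.251.
Conditioning on low oil pressure lowers the posterior on overheating coolant loop: the classic explaining-away effect in a common-effect structure.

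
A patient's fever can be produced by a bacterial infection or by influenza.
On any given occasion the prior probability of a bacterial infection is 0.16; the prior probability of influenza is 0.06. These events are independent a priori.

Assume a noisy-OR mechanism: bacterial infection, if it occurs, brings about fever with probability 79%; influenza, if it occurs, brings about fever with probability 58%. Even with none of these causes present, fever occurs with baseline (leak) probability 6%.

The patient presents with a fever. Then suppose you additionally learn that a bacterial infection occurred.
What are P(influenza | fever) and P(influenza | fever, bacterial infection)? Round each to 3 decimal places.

P(influenza | fever) ≈ 0.190; P(influenza | fever, bacterial infection) ≈ 0.068

Under noisy-OR, P(fever | causes) = 1 − (1−0.06)·∏(1−qᵢ) over the active causes.
Sum P(fever|·) weighted by the priors over the 4 (bacterial infection, influenza) configurations:
  P(fever) = 0.06·0.84·0.94 + 0.6052·0.84·0.06 + 0.8026·0.16·0.94 + 0.917092·0.16·0.06
        = 0.047376 + 0.030502 + 0.120711 + 0.008804 = 0.207393
Configurations with influenza contribute 0.039306, so
  P(influenza | fever) = 0.039306 / 0.207393 ≈ 0.190

Now condition on the additional information:
By total probability over both values of influenza:
  P(fever | bacterial infection) = 0.8026·0.94 + 0.917092·0.06
        = 0.754444 + 0.055026 = 0.809470
Configurations with influenza contribute 0.055026, so
  P(influenza | fever, bacterial infection) = 0.055026 / 0.809470 ≈ 0.068
Conditioning on bacterial infection lowers the posterior on influenza: the classic explaining-away effect in a common-effect structure.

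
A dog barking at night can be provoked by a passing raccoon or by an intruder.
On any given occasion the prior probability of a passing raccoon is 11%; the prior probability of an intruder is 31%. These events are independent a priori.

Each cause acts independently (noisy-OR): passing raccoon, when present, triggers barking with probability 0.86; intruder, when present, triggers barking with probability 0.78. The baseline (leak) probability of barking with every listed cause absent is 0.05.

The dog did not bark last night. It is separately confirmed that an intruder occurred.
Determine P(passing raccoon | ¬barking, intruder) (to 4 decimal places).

Under noisy-OR, P(barking | causes) = 1 − (1−0.05)·∏(1−qᵢ) over the active causes.
Sum P(¬barking|·) weighted by the priors over both values of passing raccoon:
  P(¬barking | intruder) = 0.209·0.89 + 0.02926·0.11
        = 0.186010 + 0.003219 = 0.189229
Configurations with passing raccoon contribute 0.003219, so
  P(passing raccoon | ¬barking, intruder) = 0.003219 / 0.189229 ≈ 0.0170

P(passing raccoon | ¬barking, intruder) ≈ 0.0170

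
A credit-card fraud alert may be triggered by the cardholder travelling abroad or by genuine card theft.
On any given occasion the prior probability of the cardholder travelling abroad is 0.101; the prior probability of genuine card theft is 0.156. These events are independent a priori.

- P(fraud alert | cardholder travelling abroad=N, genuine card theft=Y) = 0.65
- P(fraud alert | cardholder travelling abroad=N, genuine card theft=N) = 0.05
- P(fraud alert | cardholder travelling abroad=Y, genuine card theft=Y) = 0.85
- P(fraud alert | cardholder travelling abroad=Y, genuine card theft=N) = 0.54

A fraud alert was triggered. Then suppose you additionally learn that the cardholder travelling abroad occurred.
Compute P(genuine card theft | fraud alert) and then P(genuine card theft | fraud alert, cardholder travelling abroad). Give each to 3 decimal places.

P(genuine card theft | fraud alert) ≈ 0.555; P(genuine card theft | fraud alert, cardholder travelling abroad) ≈ 0.225

For the numerator, keep only genuine card theft=true terms: 0.091159 + 0.013393 = 0.104552
Denominator P(fraud alert): 0.05×0.899×0.844 + 0.65×0.899×0.156 + 0.54×0.101×0.844 + 0.85×0.101×0.156 = 0.188522
Posterior = 0.104552 / 0.188522 ≈ 0.555

With the extra evidence:
Numerator (weight on configurations with genuine card theft): 0.85·0.156 = 0.132600
The normalizing constant is 0.54·0.844 + 0.85·0.156 = 0.588360
P(genuine card theft | fraud alert, cardholder travelling abroad) = 0.132600/0.588360 ≈ 0.225
— cardholder travelling abroad explains away the evidence for genuine card theft.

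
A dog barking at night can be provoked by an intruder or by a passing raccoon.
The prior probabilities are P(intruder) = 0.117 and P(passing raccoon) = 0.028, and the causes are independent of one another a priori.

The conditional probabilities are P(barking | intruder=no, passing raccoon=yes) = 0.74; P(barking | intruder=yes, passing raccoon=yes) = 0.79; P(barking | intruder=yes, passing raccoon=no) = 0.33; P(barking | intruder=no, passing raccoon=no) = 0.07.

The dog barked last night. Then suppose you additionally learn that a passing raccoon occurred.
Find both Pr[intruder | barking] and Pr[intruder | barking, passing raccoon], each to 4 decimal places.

Pr[intruder | barking] ≈ 0.3386; Pr[intruder | barking, passing raccoon] ≈ 0.1239

P(barking) = 0.07×0.883×0.972 + 0.74×0.883×0.028 + 0.33×0.117×0.972 + 0.79×0.117×0.028 = 0.060079 + 0.018296 + 0.037529 + 0.002588 = 0.118492
Restricting to configurations with intruder present: 0.037529 + 0.002588 = 0.040117.
Hence the posterior is 0.040117/0.118492 ≈ 0.3386.

With the extra evidence:
By total probability over both values of intruder:
  P(barking | passing raccoon) = 0.74*0.883 + 0.79*0.117
        = 0.653420 + 0.092430 = 0.745850
Keeping only the intruder-present terms gives 0.092430, so
  P(intruder | barking, passing raccoon) = 0.092430 / 0.745850 ≈ 0.1239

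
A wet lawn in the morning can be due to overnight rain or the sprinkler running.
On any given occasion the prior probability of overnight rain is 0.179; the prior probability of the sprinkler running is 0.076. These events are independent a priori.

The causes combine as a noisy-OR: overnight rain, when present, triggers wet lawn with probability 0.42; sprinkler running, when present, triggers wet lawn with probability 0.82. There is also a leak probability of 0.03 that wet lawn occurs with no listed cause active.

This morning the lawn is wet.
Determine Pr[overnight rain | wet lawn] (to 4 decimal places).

Under noisy-OR, P(wet lawn | causes) = 1 − (1−0.03)·∏(1−qᵢ) over the active causes.
Weight on overnight rain=true, given the evidence: 0.072344 + 0.012226 = 0.084570
The normalizing constant is 0.03·0.821·0.924 + 0.8254·0.821·0.076 + 0.4374·0.179·0.924 + 0.898732·0.179·0.076 = 0.158830
Posterior = 0.084570 / 0.158830 ≈ 0.5325

Pr[overnight rain | wet lawn] ≈ 0.5325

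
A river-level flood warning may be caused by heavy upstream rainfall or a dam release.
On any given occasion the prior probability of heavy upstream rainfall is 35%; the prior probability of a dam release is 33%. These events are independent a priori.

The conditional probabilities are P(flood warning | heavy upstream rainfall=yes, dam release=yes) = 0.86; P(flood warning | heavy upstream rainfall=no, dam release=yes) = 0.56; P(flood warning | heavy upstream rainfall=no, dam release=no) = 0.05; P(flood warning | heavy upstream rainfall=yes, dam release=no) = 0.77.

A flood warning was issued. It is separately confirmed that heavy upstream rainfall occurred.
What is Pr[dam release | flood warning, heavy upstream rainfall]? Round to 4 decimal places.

P(flood warning | heavy upstream rainfall) = 0.77×0.67 + 0.86×0.33 = 0.515900 + 0.283800 = 0.799700
Restricting to configurations with dam release present: 0.86×0.33 = 0.283800.
Hence the posterior is 0.283800/0.799700 ≈ 0.3549.

Pr[dam release | flood warning, heavy upstream rainfall] ≈ 0.3549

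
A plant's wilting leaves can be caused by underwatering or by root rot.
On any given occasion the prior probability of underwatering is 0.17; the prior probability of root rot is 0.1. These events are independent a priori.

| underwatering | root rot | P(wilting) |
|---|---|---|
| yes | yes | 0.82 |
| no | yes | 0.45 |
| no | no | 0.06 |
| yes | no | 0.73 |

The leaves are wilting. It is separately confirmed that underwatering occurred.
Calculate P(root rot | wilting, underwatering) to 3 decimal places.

P(root rot | wilting, underwatering) ≈ 0.111

For the numerator, keep only root rot=true terms: 0.82×0.1 = 0.082000
Normalizer over all consistent configurations: 0.73×0.9 + 0.82×0.1 = 0.739000
P(root rot | wilting, underwatering) = 0.082000/0.739000 ≈ 0.111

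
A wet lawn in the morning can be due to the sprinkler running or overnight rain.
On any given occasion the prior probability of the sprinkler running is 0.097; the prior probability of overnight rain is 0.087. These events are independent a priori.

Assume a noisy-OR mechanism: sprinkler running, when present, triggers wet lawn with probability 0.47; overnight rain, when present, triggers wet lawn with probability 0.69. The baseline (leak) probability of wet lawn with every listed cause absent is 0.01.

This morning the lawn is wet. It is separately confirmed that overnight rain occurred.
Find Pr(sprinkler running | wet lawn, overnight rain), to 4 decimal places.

Pr(sprinkler running | wet lawn, overnight rain) ≈ 0.1149

Under noisy-OR, P(wet lawn | causes) = 1 − (1−0.01)·∏(1−qᵢ) over the active causes.
Numerator (weight on configurations with sprinkler running): 0.837343×0.097 = 0.081222
Denominator P(wet lawn | overnight rain): 0.6931×0.903 + 0.837343×0.097 = 0.707091
P(sprinkler running | wet lawn, overnight rain) = 0.081222/0.707091 ≈ 0.1149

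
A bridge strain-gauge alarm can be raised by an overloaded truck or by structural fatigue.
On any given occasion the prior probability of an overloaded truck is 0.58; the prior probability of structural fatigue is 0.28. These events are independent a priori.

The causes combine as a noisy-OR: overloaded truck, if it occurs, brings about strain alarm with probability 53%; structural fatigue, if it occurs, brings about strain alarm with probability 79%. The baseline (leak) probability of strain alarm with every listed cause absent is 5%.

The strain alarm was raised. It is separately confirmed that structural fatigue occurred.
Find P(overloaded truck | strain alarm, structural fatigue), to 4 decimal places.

Under noisy-OR, P(strain alarm | causes) = 1 − (1−0.05)·∏(1−qᵢ) over the active causes.
P(strain alarm | structural fatigue) = 0.8005·0.42 + 0.906235·0.58 = 0.336210 + 0.525616 = 0.861826
Of this, 0.525616 comes from 0.906235·0.58 (the overloaded truck=true cases).
Hence the posterior is 0.525616/0.861826 ≈ 0.6099.

P(overloaded truck | strain alarm, structural fatigue) ≈ 0.6099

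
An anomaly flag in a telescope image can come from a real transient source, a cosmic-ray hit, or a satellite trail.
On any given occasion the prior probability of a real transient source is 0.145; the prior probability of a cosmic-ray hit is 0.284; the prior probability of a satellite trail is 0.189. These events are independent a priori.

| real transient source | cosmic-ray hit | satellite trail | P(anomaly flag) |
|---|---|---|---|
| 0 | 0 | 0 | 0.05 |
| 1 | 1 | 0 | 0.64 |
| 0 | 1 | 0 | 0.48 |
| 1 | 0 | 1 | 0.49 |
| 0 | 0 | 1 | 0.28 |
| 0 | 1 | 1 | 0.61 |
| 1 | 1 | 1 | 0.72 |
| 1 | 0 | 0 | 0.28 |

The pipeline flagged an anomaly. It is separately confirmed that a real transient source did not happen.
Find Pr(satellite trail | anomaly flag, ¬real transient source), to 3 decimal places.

P(anomaly flag | ¬real transient source) = 0.05*0.716*0.811 + 0.28*0.716*0.189 + 0.48*0.284*0.811 + 0.61*0.284*0.189 = 0.029034 + 0.037891 + 0.110556 + 0.032742 = 0.210223
Of this, 0.070633 comes from 0.037891 + 0.032742 (the satellite trail=true cases).
So P(satellite trail | anomaly flag, ¬real transient source) = 0.070633/0.210223 ≈ 0.336.

Pr(satellite trail | anomaly flag, ¬real transient source) ≈ 0.336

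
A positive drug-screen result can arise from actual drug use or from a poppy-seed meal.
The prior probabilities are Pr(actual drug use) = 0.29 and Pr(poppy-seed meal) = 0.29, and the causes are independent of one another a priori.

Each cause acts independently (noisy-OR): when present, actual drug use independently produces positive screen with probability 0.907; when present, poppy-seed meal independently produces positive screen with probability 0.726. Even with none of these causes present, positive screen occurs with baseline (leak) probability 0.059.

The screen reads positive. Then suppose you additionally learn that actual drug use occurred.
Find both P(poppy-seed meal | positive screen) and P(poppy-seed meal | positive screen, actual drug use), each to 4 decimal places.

Under noisy-OR, P(positive screen | causes) = 1 − (1−0.059)·∏(1−qᵢ) over the active causes.
Enumerate the 4 (actual drug use, poppy-seed meal) configurations and weight by the priors:
  P(positive screen) = 0.059*0.71*0.71 + 0.742166*0.71*0.29 + 0.912487*0.29*0.71 + 0.976021*0.29*0.29
        = 0.029742 + 0.152812 + 0.187881 + 0.082083 = 0.452518
Configurations with poppy-seed meal contribute 0.234895, so
  P(poppy-seed meal | positive screen) = 0.234895 / 0.452518 ≈ 0.5191

Now also conditioning on actual drug use=true:
P(positive screen | actual drug use) = 0.912487×0.71 + 0.976021×0.29 = 0.647866 + 0.283046 = 0.930912
The poppy-seed meal-present share is 0.976021×0.29 = 0.283046.
Hence the posterior is 0.283046/0.930912 ≈ 0.3041.
— actual drug use explains away the evidence for poppy-seed meal.

P(poppy-seed meal | positive screen) ≈ 0.5191; P(poppy-seed meal | positive screen, actual drug use) ≈ 0.3041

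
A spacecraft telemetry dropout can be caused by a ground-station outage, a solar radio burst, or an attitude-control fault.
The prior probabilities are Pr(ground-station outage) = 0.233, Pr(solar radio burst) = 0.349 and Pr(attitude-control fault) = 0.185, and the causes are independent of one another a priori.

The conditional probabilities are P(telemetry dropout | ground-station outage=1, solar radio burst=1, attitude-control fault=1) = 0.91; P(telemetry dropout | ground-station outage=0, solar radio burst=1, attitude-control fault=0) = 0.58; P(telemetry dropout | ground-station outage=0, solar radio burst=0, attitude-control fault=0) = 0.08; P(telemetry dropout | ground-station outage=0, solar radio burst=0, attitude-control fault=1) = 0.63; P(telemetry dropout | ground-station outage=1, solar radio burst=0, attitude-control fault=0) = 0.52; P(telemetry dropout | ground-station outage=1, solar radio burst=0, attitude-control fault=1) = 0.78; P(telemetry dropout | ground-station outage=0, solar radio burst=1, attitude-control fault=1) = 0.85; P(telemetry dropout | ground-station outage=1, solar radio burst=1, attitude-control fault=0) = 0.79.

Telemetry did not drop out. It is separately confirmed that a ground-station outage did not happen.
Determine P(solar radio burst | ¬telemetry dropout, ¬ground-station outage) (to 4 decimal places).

By total probability over the 4 (solar radio burst, attitude-control fault) configurations:
  P(¬telemetry dropout | ¬ground-station outage) = 0.92×0.651×0.815 + 0.37×0.651×0.185 + 0.42×0.349×0.815 + 0.15×0.349×0.185
        = 0.488120 + 0.044561 + 0.119463 + 0.009685 = 0.661829
The terms with solar radio burst present sum to 0.129148, so
  P(solar radio burst | ¬telemetry dropout, ¬ground-station outage) = 0.129148 / 0.661829 ≈ 0.1951

P(solar radio burst | ¬telemetry dropout, ¬ground-station outage) ≈ 0.1951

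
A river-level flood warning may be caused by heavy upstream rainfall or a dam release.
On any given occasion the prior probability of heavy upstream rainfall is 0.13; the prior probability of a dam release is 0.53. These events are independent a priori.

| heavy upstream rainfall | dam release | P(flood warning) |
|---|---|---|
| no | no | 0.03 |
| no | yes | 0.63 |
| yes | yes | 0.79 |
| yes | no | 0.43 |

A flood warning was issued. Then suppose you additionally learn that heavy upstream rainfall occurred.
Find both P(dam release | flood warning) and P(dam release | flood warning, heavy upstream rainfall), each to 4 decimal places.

P(flood warning) = 0.03·0.87·0.47 + 0.63·0.87·0.53 + 0.43·0.13·0.47 + 0.79·0.13·0.53 = 0.012267 + 0.290493 + 0.026273 + 0.054431 = 0.383464
Restricting to configurations with dam release present: 0.290493 + 0.054431 = 0.344924.
P(dam release | flood warning) = 0.344924 / 0.383464 ≈ 0.8995

With the extra evidence:
By total probability over both values of dam release:
  P(flood warning | heavy upstream rainfall) = 0.43×0.47 + 0.79×0.53
        = 0.202100 + 0.418700 = 0.620800
Configurations with dam release contribute 0.418700, so
  P(dam release | flood warning, heavy upstream rainfall) = 0.418700 / 0.620800 ≈ 0.6745

P(dam release | flood warning) ≈ 0.8995; P(dam release | flood warning, heavy upstream rainfall) ≈ 0.6745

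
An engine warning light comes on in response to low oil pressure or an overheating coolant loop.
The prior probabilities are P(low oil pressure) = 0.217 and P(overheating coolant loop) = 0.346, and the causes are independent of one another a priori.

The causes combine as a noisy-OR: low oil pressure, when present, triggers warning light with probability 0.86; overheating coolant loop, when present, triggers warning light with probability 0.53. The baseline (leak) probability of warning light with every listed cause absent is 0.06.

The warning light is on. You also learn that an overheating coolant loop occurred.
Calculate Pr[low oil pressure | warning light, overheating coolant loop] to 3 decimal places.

Under noisy-OR, P(warning light | causes) = 1 − (1−0.06)·∏(1−qᵢ) over the active causes.
Sum P(warning light|·) weighted by the priors over both values of low oil pressure:
  P(warning light | overheating coolant loop) = 0.5582×0.783 + 0.938148×0.217
        = 0.437071 + 0.203578 = 0.640649
Keeping only the low oil pressure-present terms gives 0.203578, so
  P(low oil pressure | warning light, overheating coolant loop) = 0.203578 / 0.640649 ≈ 0.318

Pr[low oil pressure | warning light, overheating coolant loop] ≈ 0.318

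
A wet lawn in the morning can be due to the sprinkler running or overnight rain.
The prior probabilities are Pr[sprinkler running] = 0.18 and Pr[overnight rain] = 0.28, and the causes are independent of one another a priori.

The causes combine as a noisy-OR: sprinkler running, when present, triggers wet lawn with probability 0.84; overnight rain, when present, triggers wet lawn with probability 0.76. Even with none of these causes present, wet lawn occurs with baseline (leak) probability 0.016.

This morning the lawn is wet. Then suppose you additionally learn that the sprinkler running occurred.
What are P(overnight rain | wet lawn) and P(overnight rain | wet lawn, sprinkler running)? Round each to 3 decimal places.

Under noisy-OR, P(wet lawn | causes) = 1 − (1−0.016)·∏(1−qᵢ) over the active causes.
P(wet lawn) = 0.016*0.82*0.72 + 0.76384*0.82*0.28 + 0.84256*0.18*0.72 + 0.962214*0.18*0.28 = 0.009446 + 0.175378 + 0.109196 + 0.048496 = 0.342516
Restricting to configurations with overnight rain present: 0.175378 + 0.048496 = 0.223874.
Hence the posterior is 0.223874/0.342516 ≈ 0.654.

With the extra evidence:
Numerator (weight on configurations with overnight rain): 0.962214×0.28 = 0.269420
The normalizing constant is 0.84256×0.72 + 0.962214×0.28 = 0.876063
Posterior = 0.269420 / 0.876063 ≈ 0.308
— sprinkler running explains away the evidence for overnight rain.

P(overnight rain | wet lawn) ≈ 0.654; P(overnight rain | wet lawn, sprinkler running) ≈ 0.308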